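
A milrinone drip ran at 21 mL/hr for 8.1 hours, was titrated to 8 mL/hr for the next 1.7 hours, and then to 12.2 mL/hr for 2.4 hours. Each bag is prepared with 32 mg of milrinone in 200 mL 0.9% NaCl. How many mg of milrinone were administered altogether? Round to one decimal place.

34.1 mg

Concentration = 32 mg ÷ 200 mL = 0.16 mg/mL
Stage 1: 21 mL/hr × 8.1 hr = 170.1 mL → 170.1 mL × 0.16 mg/mL = 27.216 mg
Stage 2: 8 mL/hr × 1.7 hr = 13.6 mL → 13.6 mL × 0.16 mg/mL = 2.176 mg
Stage 3: 12.2 mL/hr × 2.4 hr = 29.28 mL → 29.28 mL × 0.16 mg/mL = 4.6848 mg
Total = 27.216 + 2.176 + 4.6848 = 34.0768 mg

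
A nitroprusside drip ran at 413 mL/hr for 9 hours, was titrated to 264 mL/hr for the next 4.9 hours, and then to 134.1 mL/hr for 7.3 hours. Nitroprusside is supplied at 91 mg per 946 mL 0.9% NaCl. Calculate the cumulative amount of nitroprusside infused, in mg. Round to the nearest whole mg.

576 mg

Concentration = 91 mg ÷ 946 mL = 0.0961945 mg/mL
Stage 1: 413 mL/hr × 9 hr = 3717 mL → 3717 mL × 0.0961945 mg/mL = 357.555 mg
Stage 2: 264 mL/hr × 4.9 hr = 1293.6 mL → 1293.6 mL × 0.0961945 mg/mL = 124.4372 mg
Stage 3: 134.1 mL/hr × 7.3 hr = 978.93 mL → 978.93 mL × 0.0961945 mg/mL = 94.16768 mg
Total = 357.555 + 124.4372 + 94.16768 = 576.1599 mg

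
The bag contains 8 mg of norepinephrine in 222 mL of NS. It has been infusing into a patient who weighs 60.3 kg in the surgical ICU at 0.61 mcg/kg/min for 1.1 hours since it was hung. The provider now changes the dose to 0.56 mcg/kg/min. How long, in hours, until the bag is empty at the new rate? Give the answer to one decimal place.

2.8 hours

Initial rate:
Dose = 0.61 mcg/kg/min × 60.3 kg = 36.783 mcg/min
36.783 mcg/min × 60 min/hr = 2206.98 mcg/hr
Concentration = 8 mg ÷ 222 mL = 0.03603604 mg/mL = 36.03604 mcg/mL
Rate = 2206.98 mcg/hr ÷ 36.03604 mcg/mL = 61.24369 mL/hr
Volume infused so far = 61.24369 mL/hr × 1.1 hr = 67.36806 mL
Volume remaining = 222 − 67.36806 = 154.6319 mL
New rate:
Dose = 0.56 mcg/kg/min × 60.3 kg = 33.768 mcg/min
33.768 mcg/min × 60 min/hr = 2026.08 mcg/hr
Rate = 2026.08 mcg/hr ÷ 36.03604 mcg/mL = 56.22372 mL/hr
Time remaining = 154.6319 mL ÷ 56.22372 mL/hr = 2.750297 hr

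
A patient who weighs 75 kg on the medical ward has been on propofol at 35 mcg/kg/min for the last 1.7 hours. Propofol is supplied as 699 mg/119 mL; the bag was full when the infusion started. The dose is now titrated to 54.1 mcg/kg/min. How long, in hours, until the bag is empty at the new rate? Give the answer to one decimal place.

Initial rate:
Dose = 35 mcg/kg/min × 75 kg = 2625 mcg/min
2625 mcg/min × 60 min/hr = 157500 mcg/hr
Concentration = 699 mg ÷ 119 mL = 5.87395 mg/mL = 5873.95 mcg/mL
Rate = 157500 mcg/hr ÷ 5873.95 mcg/mL = 26.8133 mL/hr
Volume infused so far = 26.8133 mL/hr × 1.7 hr = 45.58262 mL
Volume remaining = 119 − 45.58262 = 73.41738 mL
New rate:
Dose = 54.1 mcg/kg/min × 75 kg = 4057.5 mcg/min
4057.5 mcg/min × 60 min/hr = 243450 mcg/hr
Rate = 243450 mcg/hr ÷ 5873.95 mcg/mL = 41.44571 mL/hr
Time remaining = 73.41738 mL ÷ 41.44571 mL/hr = 1.771411 hr

1.8 hours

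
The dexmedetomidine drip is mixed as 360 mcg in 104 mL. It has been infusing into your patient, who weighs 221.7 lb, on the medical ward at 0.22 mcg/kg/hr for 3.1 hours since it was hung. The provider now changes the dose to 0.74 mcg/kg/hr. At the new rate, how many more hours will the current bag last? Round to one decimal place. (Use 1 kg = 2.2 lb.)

3.9 hours

Initial rate:
Weight = 221.7 lb ÷ 2.2 lb/kg = 100.7727 kg
Dose = 0.22 mcg/kg/hr × 100.7727 kg = 22.17 mcg/hr
Concentration = 360 mcg ÷ 104 mL = 3.461538 mcg/mL
Rate = 22.17 mcg/hr ÷ 3.461538 mcg/mL = 6.404667 mL/hr
Volume infused so far = 6.404667 mL/hr × 3.1 hr = 19.85447 mL
Volume remaining = 104 − 19.85447 = 84.14553 mL
New rate:
Dose = 0.74 mcg/kg/hr × 100.7727 kg = 74.57182 mcg/hr
Rate = 74.57182 mcg/hr ÷ 3.461538 mcg/mL = 21.54297 mL/hr
Time remaining = 84.14553 mL ÷ 21.54297 mL/hr = 3.905939 hr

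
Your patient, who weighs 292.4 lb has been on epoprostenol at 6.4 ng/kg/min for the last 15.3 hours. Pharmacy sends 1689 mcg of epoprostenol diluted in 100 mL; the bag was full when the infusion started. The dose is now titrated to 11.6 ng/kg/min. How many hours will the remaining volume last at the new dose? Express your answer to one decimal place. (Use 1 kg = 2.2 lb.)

9.8 hours

Initial rate:
Weight = 292.4 lb ÷ 2.2 lb/kg = 132.9091 kg
Dose = 6.4 ng/kg/min × 132.9091 kg = 850.6182 ng/min
850.6182 ng/min × 60 min/hr = 51037.09 ng/hr
Concentration = 1689 mcg ÷ 100 mL = 16.89 mcg/mL = 16890 ng/mL
Rate = 51037.09 ng/hr ÷ 16890 ng/mL = 3.021734 mL/hr
Volume infused so far = 3.021734 mL/hr × 15.3 hr = 46.23253 mL
Volume remaining = 100 − 46.23253 = 53.76747 mL
New rate:
Dose = 11.6 ng/kg/min × 132.9091 kg = 1541.745 ng/min
1541.745 ng/min × 60 min/hr = 92504.73 ng/hr
Rate = 92504.73 ng/hr ÷ 16890 ng/mL = 5.476893 mL/hr
Time remaining = 53.76747 mL ÷ 5.476893 mL/hr = 9.817147 hr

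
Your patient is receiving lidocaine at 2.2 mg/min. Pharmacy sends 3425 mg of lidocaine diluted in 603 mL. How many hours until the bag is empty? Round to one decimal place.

2.2 mg/min × 60 min/hr = 132 mg/hr
Concentration = 3425 mg ÷ 603 mL = 5.679934 mg/mL
Rate = 132 mg/hr ÷ 5.679934 mg/mL = 23.23971 mL/hr
Duration = 603 mL ÷ 23.23971 mL/hr = 25.94697 hr

25.9 hours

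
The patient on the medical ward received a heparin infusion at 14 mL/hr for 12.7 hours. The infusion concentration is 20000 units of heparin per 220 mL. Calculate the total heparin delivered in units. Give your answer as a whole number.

Concentration = 20000 units ÷ 220 mL = 90.90909 units/mL
Drug rate = 14 mL/hr × 90.90909 units/mL = 1272.727 units/hr
Total = 1272.727 units/hr × 12.7 hr = 16163.64 units

16164 units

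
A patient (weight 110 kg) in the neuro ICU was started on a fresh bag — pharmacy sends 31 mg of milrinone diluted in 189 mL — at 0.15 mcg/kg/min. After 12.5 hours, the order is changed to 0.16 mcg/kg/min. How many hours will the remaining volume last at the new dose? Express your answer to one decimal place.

Initial rate:
Dose = 0.15 mcg/kg/min × 110 kg = 16.5 mcg/min
16.5 mcg/min × 60 min/hr = 990 mcg/hr
Concentration = 31 mg ÷ 189 mL = 0.1640212 mg/mL = 164.0212 mcg/mL
Rate = 990 mcg/hr ÷ 164.0212 mcg/mL = 6.035806 mL/hr
Volume infused so far = 6.035806 mL/hr × 12.5 hr = 75.44758 mL
Volume remaining = 189 − 75.44758 = 113.5524 mL
New rate:
Dose = 0.16 mcg/kg/min × 110 kg = 17.6 mcg/min
17.6 mcg/min × 60 min/hr = 1056 mcg/hr
Rate = 1056 mcg/hr ÷ 164.0212 mcg/mL = 6.438194 mL/hr
Time remaining = 113.5524 mL ÷ 6.438194 mL/hr = 17.63731 hr

17.6 hours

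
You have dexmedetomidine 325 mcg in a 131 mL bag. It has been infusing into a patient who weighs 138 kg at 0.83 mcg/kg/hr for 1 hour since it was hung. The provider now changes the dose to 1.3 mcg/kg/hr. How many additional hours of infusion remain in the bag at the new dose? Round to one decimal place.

1.2 hours

Initial rate:
Dose = 0.83 mcg/kg/hr × 138 kg = 114.54 mcg/hr
Concentration = 325 mcg ÷ 131 mL = 2.480916 mcg/mL
Rate = 114.54 mcg/hr ÷ 2.480916 mcg/mL = 46.16843 mL/hr
Volume infused so far = 46.16843 mL/hr × 1 hr = 46.16843 mL
Volume remaining = 131 − 46.16843 = 84.83157 mL
New rate:
Dose = 1.3 mcg/kg/hr × 138 kg = 179.4 mcg/hr
Rate = 179.4 mcg/hr ÷ 2.480916 mcg/mL = 72.312 mL/hr
Time remaining = 84.83157 mL ÷ 72.312 mL/hr = 1.173133 hr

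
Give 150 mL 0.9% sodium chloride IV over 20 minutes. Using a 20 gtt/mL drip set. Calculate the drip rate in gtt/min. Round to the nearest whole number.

150 mL ÷ (20 min) = 7.5 mL/min
7.5 mL/min × 20 gtt/mL = 150 gtt/min

150 gtt/min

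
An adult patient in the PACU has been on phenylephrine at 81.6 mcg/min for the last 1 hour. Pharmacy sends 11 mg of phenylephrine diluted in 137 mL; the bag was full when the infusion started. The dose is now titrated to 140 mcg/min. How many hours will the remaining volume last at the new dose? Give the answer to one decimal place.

Initial rate:
81.6 mcg/min × 60 min/hr = 4896 mcg/hr
Concentration = 11 mg ÷ 137 mL = 0.08029197 mg/mL = 80.29197 mcg/mL
Rate = 4896 mcg/hr ÷ 80.29197 mcg/mL = 60.97745 mL/hr
Volume infused so far = 60.97745 mL/hr × 1 hr = 60.97745 mL
Volume remaining = 137 − 60.97745 = 76.02255 mL
New rate:
140 mcg/min × 60 min/hr = 8400 mcg/hr
Rate = 8400 mcg/hr ÷ 80.29197 mcg/mL = 104.6182 mL/hr
Time remaining = 76.02255 mL ÷ 104.6182 mL/hr = 0.7266667 hr

0.7 hours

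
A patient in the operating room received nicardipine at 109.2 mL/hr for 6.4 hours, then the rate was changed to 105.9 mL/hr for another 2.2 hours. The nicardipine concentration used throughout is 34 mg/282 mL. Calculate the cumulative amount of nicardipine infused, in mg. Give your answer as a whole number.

112 mg

Concentration = 34 mg ÷ 282 mL = 0.1205674 mg/mL
Stage 1: 109.2 mL/hr × 6.4 hr = 698.88 mL → 698.88 mL × 0.1205674 mg/mL = 84.26213 mg
Stage 2: 105.9 mL/hr × 2.2 hr = 232.98 mL → 232.98 mL × 0.1205674 mg/mL = 28.08979 mg
Total = 84.26213 + 28.08979 = 112.3519 mg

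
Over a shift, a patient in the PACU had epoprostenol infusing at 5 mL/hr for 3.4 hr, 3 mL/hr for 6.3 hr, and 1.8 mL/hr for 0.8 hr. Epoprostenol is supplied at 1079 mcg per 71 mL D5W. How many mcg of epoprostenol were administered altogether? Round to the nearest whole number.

Concentration = 1079 mcg ÷ 71 mL = 15.19718 mcg/mL
Stage 1: 5 mL/hr × 3.4 hr = 17 mL → 17 mL × 15.19718 mcg/mL = 258.3521 mcg
Stage 2: 3 mL/hr × 6.3 hr = 18.9 mL → 18.9 mL × 15.19718 mcg/mL = 287.2268 mcg
Stage 3: 1.8 mL/hr × 0.8 hr = 1.44 mL → 1.44 mL × 15.19718 mcg/mL = 21.88394 mcg
Total = 258.3521 + 287.2268 + 21.88394 = 567.4628 mcg

567 mcg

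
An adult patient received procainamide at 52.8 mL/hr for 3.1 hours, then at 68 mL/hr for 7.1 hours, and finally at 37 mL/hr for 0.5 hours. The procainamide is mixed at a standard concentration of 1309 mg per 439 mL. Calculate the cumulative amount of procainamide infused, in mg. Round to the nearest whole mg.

1983 mg

Concentration = 1309 mg ÷ 439 mL = 2.981777 mg/mL
Stage 1: 52.8 mL/hr × 3.1 hr = 163.68 mL → 163.68 mL × 2.981777 mg/mL = 488.0572 mg
Stage 2: 68 mL/hr × 7.1 hr = 482.8 mL → 482.8 mL × 2.981777 mg/mL = 1439.602 mg
Stage 3: 37 mL/hr × 0.5 hr = 18.5 mL → 18.5 mL × 2.981777 mg/mL = 55.16287 mg
Total = 488.0572 + 1439.602 + 55.16287 = 1982.822 mg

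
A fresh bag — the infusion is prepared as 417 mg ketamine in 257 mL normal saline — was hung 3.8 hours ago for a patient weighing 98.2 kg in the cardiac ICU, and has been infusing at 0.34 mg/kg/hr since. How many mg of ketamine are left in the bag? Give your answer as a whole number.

Dose = 0.34 mg/kg/hr × 98.2 kg = 33.388 mg/hr
Concentration = 417 mg ÷ 257 mL = 1.622568 mg/mL
Rate = 33.388 mg/hr ÷ 1.622568 mg/mL = 20.57726 mL/hr
Volume infused = 20.57726 mL/hr × 3.8 hr = 78.19358 mL
Volume remaining = 257 − 78.19358 = 178.8064 mL
Drug remaining = 178.8064 mL × 1.622568 mg/mL = 290.1256 mg

290 mg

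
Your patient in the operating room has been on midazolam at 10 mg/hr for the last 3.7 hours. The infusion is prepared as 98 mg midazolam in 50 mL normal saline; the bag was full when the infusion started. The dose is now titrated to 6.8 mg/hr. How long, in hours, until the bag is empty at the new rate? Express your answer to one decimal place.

Initial rate:
Concentration = 98 mg ÷ 50 mL = 1.96 mg/mL
Rate = 10 mg/hr ÷ 1.96 mg/mL = 5.102041 mL/hr
Volume infused so far = 5.102041 mL/hr × 3.7 hr = 18.87755 mL
Volume remaining = 50 − 18.87755 = 31.12245 mL
New rate:
Rate = 6.8 mg/hr ÷ 1.96 mg/mL = 3.469388 mL/hr
Time remaining = 31.12245 mL ÷ 3.469388 mL/hr = 8.970588 hr

9.0 hours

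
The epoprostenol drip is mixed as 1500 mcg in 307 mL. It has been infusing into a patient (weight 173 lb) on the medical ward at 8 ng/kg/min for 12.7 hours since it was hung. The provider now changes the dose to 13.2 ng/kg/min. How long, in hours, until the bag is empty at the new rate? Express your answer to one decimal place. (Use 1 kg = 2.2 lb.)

Initial rate:
Weight = 173 lb ÷ 2.2 lb/kg = 78.63636 kg
Dose = 8 ng/kg/min × 78.63636 kg = 629.0909 ng/min
629.0909 ng/min × 60 min/hr = 37745.45 ng/hr
Concentration = 1500 mcg ÷ 307 mL = 4.885993 mcg/mL = 4885.993 ng/mL
Rate = 37745.45 ng/hr ÷ 4885.993 ng/mL = 7.725236 mL/hr
Volume infused so far = 7.725236 mL/hr × 12.7 hr = 98.1105 mL
Volume remaining = 307 − 98.1105 = 208.8895 mL
New rate:
Dose = 13.2 ng/kg/min × 78.63636 kg = 1038 ng/min
1038 ng/min × 60 min/hr = 62280 ng/hr
Rate = 62280 ng/hr ÷ 4885.993 ng/mL = 12.74664 mL/hr
Time remaining = 208.8895 mL ÷ 12.74664 mL/hr = 16.38781 hr

16.4 hours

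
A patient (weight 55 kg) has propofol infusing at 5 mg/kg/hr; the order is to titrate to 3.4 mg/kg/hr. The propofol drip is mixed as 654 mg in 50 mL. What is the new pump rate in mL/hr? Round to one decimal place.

14.3 mL/hr

Dose = 3.4 mg/kg/hr × 55 kg = 187 mg/hr
Concentration = 654 mg ÷ 50 mL = 13.08 mg/mL
Rate = 187 mg/hr ÷ 13.08 mg/mL = 14.29664 mL/hr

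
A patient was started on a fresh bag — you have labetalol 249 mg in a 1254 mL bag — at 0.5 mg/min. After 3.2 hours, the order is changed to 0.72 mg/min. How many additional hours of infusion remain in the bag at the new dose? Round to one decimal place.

Initial rate:
0.5 mg/min × 60 min/hr = 30 mg/hr
Concentration = 249 mg ÷ 1254 mL = 0.1985646 mg/mL
Rate = 30 mg/hr ÷ 0.1985646 mg/mL = 151.0843 mL/hr
Volume infused so far = 151.0843 mL/hr × 3.2 hr = 483.4699 mL
Volume remaining = 1254 − 483.4699 = 770.5301 mL
New rate:
0.72 mg/min × 60 min/hr = 43.2 mg/hr
Rate = 43.2 mg/hr ÷ 0.1985646 mg/mL = 217.5614 mL/hr
Time remaining = 770.5301 mL ÷ 217.5614 mL/hr = 3.541667 hr

3.5 hours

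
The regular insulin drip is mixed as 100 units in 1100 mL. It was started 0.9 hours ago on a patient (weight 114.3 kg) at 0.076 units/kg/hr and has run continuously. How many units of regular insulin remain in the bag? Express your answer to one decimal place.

92.2 units

Dose = 0.076 units/kg/hr × 114.3 kg = 8.6868 units/hr
Concentration = 100 units ÷ 1100 mL = 0.09090909 units/mL
Rate = 8.6868 units/hr ÷ 0.09090909 units/mL = 95.5548 mL/hr
Volume infused = 95.5548 mL/hr × 0.9 hr = 85.99932 mL
Volume remaining = 1100 − 85.99932 = 1014.001 mL
Drug remaining = 1014.001 mL × 0.09090909 units/mL = 92.18188 units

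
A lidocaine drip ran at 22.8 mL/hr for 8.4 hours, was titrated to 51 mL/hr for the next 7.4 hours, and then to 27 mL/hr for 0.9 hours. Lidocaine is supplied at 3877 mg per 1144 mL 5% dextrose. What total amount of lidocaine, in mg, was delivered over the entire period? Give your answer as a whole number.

Concentration = 3877 mg ÷ 1144 mL = 3.388986 mg/mL
Stage 1: 22.8 mL/hr × 8.4 hr = 191.52 mL → 191.52 mL × 3.388986 mg/mL = 649.0586 mg
Stage 2: 51 mL/hr × 7.4 hr = 377.4 mL → 377.4 mL × 3.388986 mg/mL = 1279.003 mg
Stage 3: 27 mL/hr × 0.9 hr = 24.3 mL → 24.3 mL × 3.388986 mg/mL = 82.35236 mg
Total = 649.0586 + 1279.003 + 82.35236 = 2010.414 mg

2010 mg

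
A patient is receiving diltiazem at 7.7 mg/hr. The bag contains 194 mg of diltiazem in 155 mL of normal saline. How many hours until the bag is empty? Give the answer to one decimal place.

Concentration = 194 mg ÷ 155 mL = 1.251613 mg/mL
Rate = 7.7 mg/hr ÷ 1.251613 mg/mL = 6.152062 mL/hr
Duration = 155 mL ÷ 6.152062 mL/hr = 25.19481 hr

25.2 hours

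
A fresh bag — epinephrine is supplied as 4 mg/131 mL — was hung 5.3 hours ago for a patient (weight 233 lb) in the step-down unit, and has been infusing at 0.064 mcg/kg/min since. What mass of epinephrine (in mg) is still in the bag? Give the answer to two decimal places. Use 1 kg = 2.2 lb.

Weight = 233 lb ÷ 2.2 lb/kg = 105.9091 kg
Dose = 0.064 mcg/kg/min × 105.9091 kg = 6.778182 mcg/min
6.778182 mcg/min × 60 min/hr = 406.6909 mcg/hr
Concentration = 4 mg ÷ 131 mL = 0.03053435 mg/mL = 30.53435 mcg/mL
Rate = 406.6909 mcg/hr ÷ 30.53435 mcg/mL = 13.31913 mL/hr
Volume infused = 13.31913 mL/hr × 5.3 hr = 70.59137 mL
Volume remaining = 131 − 70.59137 = 60.40863 mL
Drug remaining = 60.40863 mL × 30.53435 mcg/mL = 1844.538 mcg = 1.844538 mg

1.84 mg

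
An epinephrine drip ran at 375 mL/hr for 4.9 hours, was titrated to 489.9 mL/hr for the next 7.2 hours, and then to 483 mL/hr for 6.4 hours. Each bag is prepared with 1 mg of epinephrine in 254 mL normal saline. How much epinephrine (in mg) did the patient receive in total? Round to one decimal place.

Concentration = 1 mg ÷ 254 mL = 0.003937008 mg/mL
Stage 1: 375 mL/hr × 4.9 hr = 1837.5 mL → 1837.5 mL × 0.003937008 mg/mL = 7.234252 mg
Stage 2: 489.9 mL/hr × 7.2 hr = 3527.28 mL → 3527.28 mL × 0.003937008 mg/mL = 13.88693 mg
Stage 3: 483 mL/hr × 6.4 hr = 3091.2 mL → 3091.2 mL × 0.003937008 mg/mL = 12.17008 mg
Total = 7.234252 + 13.88693 + 12.17008 = 33.29126 mg

33.3 mg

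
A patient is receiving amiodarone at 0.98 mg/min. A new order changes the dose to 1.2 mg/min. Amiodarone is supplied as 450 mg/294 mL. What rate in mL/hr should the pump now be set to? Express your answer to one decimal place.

1.2 mg/min × 60 min/hr = 72 mg/hr
Concentration = 450 mg ÷ 294 mL = 1.530612 mg/mL
Rate = 72 mg/hr ÷ 1.530612 mg/mL = 47.04 mL/hr

47.0 mL/hr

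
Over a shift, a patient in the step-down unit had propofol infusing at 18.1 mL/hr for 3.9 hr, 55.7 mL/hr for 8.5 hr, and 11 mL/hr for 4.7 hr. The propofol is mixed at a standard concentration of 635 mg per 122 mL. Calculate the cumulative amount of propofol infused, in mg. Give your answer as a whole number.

Concentration = 635 mg ÷ 122 mL = 5.204918 mg/mL
Stage 1: 18.1 mL/hr × 3.9 hr = 70.59 mL → 70.59 mL × 5.204918 mg/mL = 367.4152 mg
Stage 2: 55.7 mL/hr × 8.5 hr = 473.45 mL → 473.45 mL × 5.204918 mg/mL = 2464.268 mg
Stage 3: 11 mL/hr × 4.7 hr = 51.7 mL → 51.7 mL × 5.204918 mg/mL = 269.0943 mg
Total = 367.4152 + 2464.268 + 269.0943 = 3100.778 mg

3101 mg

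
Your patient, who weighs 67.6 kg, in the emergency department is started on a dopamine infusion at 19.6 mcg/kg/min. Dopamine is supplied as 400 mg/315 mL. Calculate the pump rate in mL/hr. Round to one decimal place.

Dose = 19.6 mcg/kg/min × 67.6 kg = 1324.96 mcg/min
1324.96 mcg/min × 60 min/hr = 79497.6 mcg/hr
Concentration = 400 mg ÷ 315 mL = 1.269841 mg/mL = 1269.841 mcg/mL
Rate = 79497.6 mcg/hr ÷ 1269.841 mcg/mL = 62.60436 mL/hr

62.6 mL/hr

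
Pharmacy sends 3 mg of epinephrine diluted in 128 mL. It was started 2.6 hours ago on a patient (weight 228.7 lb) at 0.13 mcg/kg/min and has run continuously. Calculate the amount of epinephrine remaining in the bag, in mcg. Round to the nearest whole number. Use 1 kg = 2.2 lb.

892 mcg

Weight = 228.7 lb ÷ 2.2 lb/kg = 103.9545 kg
Dose = 0.13 mcg/kg/min × 103.9545 kg = 13.51409 mcg/min
13.51409 mcg/min × 60 min/hr = 810.8455 mcg/hr
Concentration = 3 mg ÷ 128 mL = 0.0234375 mg/mL = 23.4375 mcg/mL
Rate = 810.8455 mcg/hr ÷ 23.4375 mcg/mL = 34.59607 mL/hr
Volume infused = 34.59607 mL/hr × 2.6 hr = 89.94979 mL
Volume remaining = 128 − 89.94979 = 38.05021 mL
Drug remaining = 38.05021 mL × 23.4375 mcg/mL = 891.8018 mcg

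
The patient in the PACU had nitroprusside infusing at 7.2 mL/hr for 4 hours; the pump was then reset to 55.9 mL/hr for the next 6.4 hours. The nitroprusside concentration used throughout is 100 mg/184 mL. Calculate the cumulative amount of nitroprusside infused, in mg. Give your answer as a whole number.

210 mg

Concentration = 100 mg ÷ 184 mL = 0.5434783 mg/mL
Stage 1: 7.2 mL/hr × 4 hr = 28.8 mL → 28.8 mL × 0.5434783 mg/mL = 15.65217 mg
Stage 2: 55.9 mL/hr × 6.4 hr = 357.76 mL → 357.76 mL × 0.5434783 mg/mL = 194.4348 mg
Total = 15.65217 + 194.4348 = 210.087 mg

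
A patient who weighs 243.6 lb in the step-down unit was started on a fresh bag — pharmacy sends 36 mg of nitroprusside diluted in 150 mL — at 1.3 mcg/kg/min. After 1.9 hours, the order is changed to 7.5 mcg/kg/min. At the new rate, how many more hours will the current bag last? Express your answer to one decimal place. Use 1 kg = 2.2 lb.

Initial rate:
Weight = 243.6 lb ÷ 2.2 lb/kg = 110.7273 kg
Dose = 1.3 mcg/kg/min × 110.7273 kg = 143.9455 mcg/min
143.9455 mcg/min × 60 min/hr = 8636.727 mcg/hr
Concentration = 36 mg ÷ 150 mL = 0.24 mg/mL = 240 mcg/mL
Rate = 8636.727 mcg/hr ÷ 240 mcg/mL = 35.98636 mL/hr
Volume infused so far = 35.98636 mL/hr × 1.9 hr = 68.37409 mL
Volume remaining = 150 − 68.37409 = 81.62591 mL
New rate:
Dose = 7.5 mcg/kg/min × 110.7273 kg = 830.4545 mcg/min
830.4545 mcg/min × 60 min/hr = 49827.27 mcg/hr
Rate = 49827.27 mcg/hr ÷ 240 mcg/mL = 207.6136 mL/hr
Time remaining = 81.62591 mL ÷ 207.6136 mL/hr = 0.3931626 hr

0.4 hours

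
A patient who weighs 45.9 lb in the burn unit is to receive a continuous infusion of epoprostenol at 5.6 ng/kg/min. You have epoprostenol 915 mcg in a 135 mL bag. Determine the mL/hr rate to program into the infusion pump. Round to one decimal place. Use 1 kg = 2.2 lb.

1.0 mL/hr

Weight = 45.9 lb ÷ 2.2 lb/kg = 20.86364 kg
Dose = 5.6 ng/kg/min × 20.86364 kg = 116.8364 ng/min
116.8364 ng/min × 60 min/hr = 7010.182 ng/hr
Concentration = 915 mcg ÷ 135 mL = 6.777778 mcg/mL = 6777.778 ng/mL
Rate = 7010.182 ng/hr ÷ 6777.778 ng/mL = 1.034289 mL/hr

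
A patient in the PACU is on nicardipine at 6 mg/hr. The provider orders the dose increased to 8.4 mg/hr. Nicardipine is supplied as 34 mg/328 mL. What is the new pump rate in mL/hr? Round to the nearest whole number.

Concentration = 34 mg ÷ 328 mL = 0.1036585 mg/mL
Rate = 8.4 mg/hr ÷ 0.1036585 mg/mL = 81.03529 mL/hr

81 mL/hr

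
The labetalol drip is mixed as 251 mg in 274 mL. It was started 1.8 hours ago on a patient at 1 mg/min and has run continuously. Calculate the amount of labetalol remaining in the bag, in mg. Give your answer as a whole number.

1 mg/min × 60 min/hr = 60 mg/hr
Concentration = 251 mg ÷ 274 mL = 0.9160584 mg/mL
Rate = 60 mg/hr ÷ 0.9160584 mg/mL = 65.49801 mL/hr
Volume infused = 65.49801 mL/hr × 1.8 hr = 117.8964 mL
Volume remaining = 274 − 117.8964 = 156.1036 mL
Drug remaining = 156.1036 mL × 0.9160584 mg/mL = 143 mg

143 mg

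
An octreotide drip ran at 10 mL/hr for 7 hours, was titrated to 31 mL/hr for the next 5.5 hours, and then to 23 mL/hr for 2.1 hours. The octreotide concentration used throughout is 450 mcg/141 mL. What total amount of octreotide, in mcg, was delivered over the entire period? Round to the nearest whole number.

922 mcg

Concentration = 450 mcg ÷ 141 mL = 3.191489 mcg/mL
Stage 1: 10 mL/hr × 7 hr = 70 mL → 70 mL × 3.191489 mcg/mL = 223.4043 mcg
Stage 2: 31 mL/hr × 5.5 hr = 170.5 mL → 170.5 mL × 3.191489 mcg/mL = 544.1489 mcg
Stage 3: 23 mL/hr × 2.1 hr = 48.3 mL → 48.3 mL × 3.191489 mcg/mL = 154.1489 mcg
Total = 223.4043 + 544.1489 + 154.1489 = 921.7021 mcg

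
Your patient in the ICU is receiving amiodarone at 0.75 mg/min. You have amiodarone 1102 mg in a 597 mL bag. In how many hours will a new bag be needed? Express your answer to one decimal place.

0.75 mg/min × 60 min/hr = 45 mg/hr
Concentration = 1102 mg ÷ 597 mL = 1.845896 mg/mL
Rate = 45 mg/hr ÷ 1.845896 mg/mL = 24.3784 mL/hr
Duration = 597 mL ÷ 24.3784 mL/hr = 24.48889 hr

24.5 hours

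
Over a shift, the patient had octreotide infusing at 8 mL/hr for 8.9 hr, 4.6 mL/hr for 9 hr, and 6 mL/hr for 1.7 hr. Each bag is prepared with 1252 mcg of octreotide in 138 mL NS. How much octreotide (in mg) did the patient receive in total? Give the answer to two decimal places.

1.11 mg

Concentration = 1252 mcg ÷ 138 mL = 9.072464 mcg/mL
Stage 1: 8 mL/hr × 8.9 hr = 71.2 mL → 71.2 mL × 9.072464 mcg/mL = 645.9594 mcg
Stage 2: 4.6 mL/hr × 9 hr = 41.4 mL → 41.4 mL × 9.072464 mcg/mL = 375.6 mcg
Stage 3: 6 mL/hr × 1.7 hr = 10.2 mL → 10.2 mL × 9.072464 mcg/mL = 92.53913 mcg
Total = 645.9594 + 375.6 + 92.53913 = 1114.099 mcg = 1.114099 mg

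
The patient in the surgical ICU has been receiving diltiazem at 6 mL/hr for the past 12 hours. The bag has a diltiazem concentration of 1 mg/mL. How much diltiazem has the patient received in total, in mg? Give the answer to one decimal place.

72.0 mg

Drug rate = 6 mL/hr × 1 mg/mL = 6 mg/hr
Total = 6 mg/hr × 12 hr = 72 mg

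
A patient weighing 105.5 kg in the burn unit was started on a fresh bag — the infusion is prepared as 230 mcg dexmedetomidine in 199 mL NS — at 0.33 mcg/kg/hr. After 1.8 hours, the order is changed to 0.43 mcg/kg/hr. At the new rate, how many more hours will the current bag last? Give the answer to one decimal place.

Initial rate:
Dose = 0.33 mcg/kg/hr × 105.5 kg = 34.815 mcg/hr
Concentration = 230 mcg ÷ 199 mL = 1.155779 mcg/mL
Rate = 34.815 mcg/hr ÷ 1.155779 mcg/mL = 30.12254 mL/hr
Volume infused so far = 30.12254 mL/hr × 1.8 hr = 54.22058 mL
Volume remaining = 199 − 54.22058 = 144.7794 mL
New rate:
Dose = 0.43 mcg/kg/hr × 105.5 kg = 45.365 mcg/hr
Rate = 45.365 mcg/hr ÷ 1.155779 mcg/mL = 39.25059 mL/hr
Time remaining = 144.7794 mL ÷ 39.25059 mL/hr = 3.688593 hr

3.7 hours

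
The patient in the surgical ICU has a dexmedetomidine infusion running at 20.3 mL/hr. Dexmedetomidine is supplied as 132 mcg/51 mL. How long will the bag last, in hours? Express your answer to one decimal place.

Duration = 51 mL ÷ 20.3 mL/hr = 2.512315 hr

2.5 hours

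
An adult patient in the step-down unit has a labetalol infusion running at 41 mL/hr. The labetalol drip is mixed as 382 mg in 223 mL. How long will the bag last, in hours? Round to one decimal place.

5.4 hours

Duration = 223 mL ÷ 41 mL/hr = 5.439024 hr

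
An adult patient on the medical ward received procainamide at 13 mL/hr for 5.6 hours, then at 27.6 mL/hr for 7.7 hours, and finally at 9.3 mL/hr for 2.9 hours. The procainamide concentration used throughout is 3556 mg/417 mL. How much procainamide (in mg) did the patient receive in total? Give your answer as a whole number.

2663 mg

Concentration = 3556 mg ÷ 417 mL = 8.527578 mg/mL
Stage 1: 13 mL/hr × 5.6 hr = 72.8 mL → 72.8 mL × 8.527578 mg/mL = 620.8077 mg
Stage 2: 27.6 mL/hr × 7.7 hr = 212.52 mL → 212.52 mL × 8.527578 mg/mL = 1812.281 mg
Stage 3: 9.3 mL/hr × 2.9 hr = 26.97 mL → 26.97 mL × 8.527578 mg/mL = 229.9888 mg
Total = 620.8077 + 1812.281 + 229.9888 = 2663.077 mg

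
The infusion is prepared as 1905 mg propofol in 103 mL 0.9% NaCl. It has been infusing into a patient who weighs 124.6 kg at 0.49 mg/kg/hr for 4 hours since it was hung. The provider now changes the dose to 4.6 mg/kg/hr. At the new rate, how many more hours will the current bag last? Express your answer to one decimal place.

2.9 hours

Initial rate:
Dose = 0.49 mg/kg/hr × 124.6 kg = 61.054 mg/hr
Concentration = 1905 mg ÷ 103 mL = 18.49515 mg/mL
Rate = 61.054 mg/hr ÷ 18.49515 mg/mL = 3.301082 mL/hr
Volume infused so far = 3.301082 mL/hr × 4 hr = 13.20433 mL
Volume remaining = 103 − 13.20433 = 89.79567 mL
New rate:
Dose = 4.6 mg/kg/hr × 124.6 kg = 573.16 mg/hr
Rate = 573.16 mg/hr ÷ 18.49515 mg/mL = 30.98975 mL/hr
Time remaining = 89.79567 mL ÷ 30.98975 mL/hr = 2.897592 hr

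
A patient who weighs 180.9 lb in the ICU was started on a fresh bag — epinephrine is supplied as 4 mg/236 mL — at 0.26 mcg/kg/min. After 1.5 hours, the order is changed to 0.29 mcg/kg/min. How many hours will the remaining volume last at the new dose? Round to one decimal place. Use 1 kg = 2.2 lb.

Initial rate:
Weight = 180.9 lb ÷ 2.2 lb/kg = 82.22727 kg
Dose = 0.26 mcg/kg/min × 82.22727 kg = 21.37909 mcg/min
21.37909 mcg/min × 60 min/hr = 1282.745 mcg/hr
Concentration = 4 mg ÷ 236 mL = 0.01694915 mg/mL = 16.94915 mcg/mL
Rate = 1282.745 mcg/hr ÷ 16.94915 mcg/mL = 75.68198 mL/hr
Volume infused so far = 75.68198 mL/hr × 1.5 hr = 113.523 mL
Volume remaining = 236 − 113.523 = 122.477 mL
New rate:
Dose = 0.29 mcg/kg/min × 82.22727 kg = 23.84591 mcg/min
23.84591 mcg/min × 60 min/hr = 1430.755 mcg/hr
Rate = 1430.755 mcg/hr ÷ 16.94915 mcg/mL = 84.41452 mL/hr
Time remaining = 122.477 mL ÷ 84.41452 mL/hr = 1.4509 hr

1.5 hours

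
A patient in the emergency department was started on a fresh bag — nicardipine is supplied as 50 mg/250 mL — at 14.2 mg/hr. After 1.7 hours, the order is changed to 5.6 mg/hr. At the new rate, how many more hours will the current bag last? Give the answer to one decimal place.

Initial rate:
Concentration = 50 mg ÷ 250 mL = 0.2 mg/mL
Rate = 14.2 mg/hr ÷ 0.2 mg/mL = 71 mL/hr
Volume infused so far = 71 mL/hr × 1.7 hr = 120.7 mL
Volume remaining = 250 − 120.7 = 129.3 mL
New rate:
Rate = 5.6 mg/hr ÷ 0.2 mg/mL = 28 mL/hr
Time remaining = 129.3 mL ÷ 28 mL/hr = 4.617857 hr

4.6 hours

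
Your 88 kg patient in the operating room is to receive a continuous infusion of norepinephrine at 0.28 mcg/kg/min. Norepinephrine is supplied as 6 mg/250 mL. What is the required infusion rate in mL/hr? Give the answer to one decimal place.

Dose = 0.28 mcg/kg/min × 88 kg = 24.64 mcg/min
24.64 mcg/min × 60 min/hr = 1478.4 mcg/hr
Concentration = 6 mg ÷ 250 mL = 0.024 mg/mL = 24 mcg/mL
Rate = 1478.4 mcg/hr ÷ 24 mcg/mL = 61.6 mL/hr

61.6 mL/hr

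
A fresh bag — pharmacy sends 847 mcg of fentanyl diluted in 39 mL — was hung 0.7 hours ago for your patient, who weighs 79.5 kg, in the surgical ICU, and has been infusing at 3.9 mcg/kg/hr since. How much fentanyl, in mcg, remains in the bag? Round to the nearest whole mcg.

Dose = 3.9 mcg/kg/hr × 79.5 kg = 310.05 mcg/hr
Concentration = 847 mcg ÷ 39 mL = 21.71795 mcg/mL
Rate = 310.05 mcg/hr ÷ 21.71795 mcg/mL = 14.27621 mL/hr
Volume infused = 14.27621 mL/hr × 0.7 hr = 9.993347 mL
Volume remaining = 39 − 9.993347 = 29.00665 mL
Drug remaining = 29.00665 mL × 21.71795 mcg/mL = 629.965 mcg

630 mcg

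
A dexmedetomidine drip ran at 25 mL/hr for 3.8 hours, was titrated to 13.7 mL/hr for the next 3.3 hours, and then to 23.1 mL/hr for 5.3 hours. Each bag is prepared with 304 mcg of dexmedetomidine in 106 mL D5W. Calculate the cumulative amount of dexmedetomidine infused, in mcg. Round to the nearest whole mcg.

Concentration = 304 mcg ÷ 106 mL = 2.867925 mcg/mL
Stage 1: 25 mL/hr × 3.8 hr = 95 mL → 95 mL × 2.867925 mcg/mL = 272.4528 mcg
Stage 2: 13.7 mL/hr × 3.3 hr = 45.21 mL → 45.21 mL × 2.867925 mcg/mL = 129.6589 mcg
Stage 3: 23.1 mL/hr × 5.3 hr = 122.43 mL → 122.43 mL × 2.867925 mcg/mL = 351.12 mcg
Total = 272.4528 + 129.6589 + 351.12 = 753.2317 mcg

753 mcg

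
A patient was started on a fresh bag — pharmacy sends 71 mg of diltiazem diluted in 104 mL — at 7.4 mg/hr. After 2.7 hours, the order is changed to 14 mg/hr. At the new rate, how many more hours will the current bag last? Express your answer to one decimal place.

3.6 hours

Initial rate:
Concentration = 71 mg ÷ 104 mL = 0.6826923 mg/mL
Rate = 7.4 mg/hr ÷ 0.6826923 mg/mL = 10.83944 mL/hr
Volume infused so far = 10.83944 mL/hr × 2.7 hr = 29.26648 mL
Volume remaining = 104 − 29.26648 = 74.73352 mL
New rate:
Rate = 14 mg/hr ÷ 0.6826923 mg/mL = 20.50704 mL/hr
Time remaining = 74.73352 mL ÷ 20.50704 mL/hr = 3.644286 hr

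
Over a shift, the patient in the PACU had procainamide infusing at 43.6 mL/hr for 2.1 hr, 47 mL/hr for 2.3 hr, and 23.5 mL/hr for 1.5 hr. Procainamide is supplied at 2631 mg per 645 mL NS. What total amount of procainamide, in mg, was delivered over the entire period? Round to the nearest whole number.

Concentration = 2631 mg ÷ 645 mL = 4.07907 mg/mL
Stage 1: 43.6 mL/hr × 2.1 hr = 91.56 mL → 91.56 mL × 4.07907 mg/mL = 373.4796 mg
Stage 2: 47 mL/hr × 2.3 hr = 108.1 mL → 108.1 mL × 4.07907 mg/mL = 440.9474 mg
Stage 3: 23.5 mL/hr × 1.5 hr = 35.25 mL → 35.25 mL × 4.07907 mg/mL = 143.7872 mg
Total = 373.4796 + 440.9474 + 143.7872 = 958.2143 mg

958 mg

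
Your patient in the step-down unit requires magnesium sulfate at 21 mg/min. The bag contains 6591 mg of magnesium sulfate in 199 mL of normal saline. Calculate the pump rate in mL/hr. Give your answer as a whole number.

21 mg/min × 60 min/hr = 1260 mg/hr
Concentration = 6591 mg ÷ 199 mL = 33.1206 mg/mL
Rate = 1260 mg/hr ÷ 33.1206 mg/mL = 38.04279 mL/hr

38 mL/hr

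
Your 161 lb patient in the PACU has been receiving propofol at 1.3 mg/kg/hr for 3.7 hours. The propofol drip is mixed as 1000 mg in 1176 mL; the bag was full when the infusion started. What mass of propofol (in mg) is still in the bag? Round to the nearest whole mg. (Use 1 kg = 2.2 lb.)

Weight = 161 lb ÷ 2.2 lb/kg = 73.18182 kg
Dose = 1.3 mg/kg/hr × 73.18182 kg = 95.13636 mg/hr
Concentration = 1000 mg ÷ 1176 mL = 0.8503401 mg/mL
Rate = 95.13636 mg/hr ÷ 0.8503401 mg/mL = 111.8804 mL/hr
Volume infused = 111.8804 mL/hr × 3.7 hr = 413.9573 mL
Volume remaining = 1176 − 413.9573 = 762.0427 mL
Drug remaining = 762.0427 mL × 0.8503401 mg/mL = 647.9955 mg

648 mg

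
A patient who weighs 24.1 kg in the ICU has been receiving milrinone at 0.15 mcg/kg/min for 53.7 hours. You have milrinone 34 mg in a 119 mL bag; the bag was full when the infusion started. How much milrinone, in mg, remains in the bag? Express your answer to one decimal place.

22.4 mg

Dose = 0.15 mcg/kg/min × 24.1 kg = 3.615 mcg/min
3.615 mcg/min × 60 min/hr = 216.9 mcg/hr
Concentration = 34 mg ÷ 119 mL = 0.2857143 mg/mL = 285.7143 mcg/mL
Rate = 216.9 mcg/hr ÷ 285.7143 mcg/mL = 0.75915 mL/hr
Volume infused = 0.75915 mL/hr × 53.7 hr = 40.76636 mL
Volume remaining = 119 − 40.76636 = 78.23364 mL
Drug remaining = 78.23364 mL × 285.7143 mcg/mL = 22352.47 mcg = 22.35247 mg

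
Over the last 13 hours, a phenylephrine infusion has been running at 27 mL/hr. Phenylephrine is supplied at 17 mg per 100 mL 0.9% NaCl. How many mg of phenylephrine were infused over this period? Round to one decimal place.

59.7 mg

Concentration = 17 mg ÷ 100 mL = 0.17 mg/mL = 170 mcg/mL
Drug rate = 27 mL/hr × 170 mcg/mL = 4590 mcg/hr
Total = 4590 mcg/hr × 13 hr = 59670 mcg = 59.67 mg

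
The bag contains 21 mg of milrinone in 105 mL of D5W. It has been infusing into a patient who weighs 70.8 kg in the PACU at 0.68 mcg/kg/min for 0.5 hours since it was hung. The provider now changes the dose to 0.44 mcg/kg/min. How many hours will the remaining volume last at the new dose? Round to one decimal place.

10.5 hours

Initial rate:
Dose = 0.68 mcg/kg/min × 70.8 kg = 48.144 mcg/min
48.144 mcg/min × 60 min/hr = 2888.64 mcg/hr
Concentration = 21 mg ÷ 105 mL = 0.2 mg/mL = 200 mcg/mL
Rate = 2888.64 mcg/hr ÷ 200 mcg/mL = 14.4432 mL/hr
Volume infused so far = 14.4432 mL/hr × 0.5 hr = 7.2216 mL
Volume remaining = 105 − 7.2216 = 97.7784 mL
New rate:
Dose = 0.44 mcg/kg/min × 70.8 kg = 31.152 mcg/min
31.152 mcg/min × 60 min/hr = 1869.12 mcg/hr
Rate = 1869.12 mcg/hr ÷ 200 mcg/mL = 9.3456 mL/hr
Time remaining = 97.7784 mL ÷ 9.3456 mL/hr = 10.46251 hr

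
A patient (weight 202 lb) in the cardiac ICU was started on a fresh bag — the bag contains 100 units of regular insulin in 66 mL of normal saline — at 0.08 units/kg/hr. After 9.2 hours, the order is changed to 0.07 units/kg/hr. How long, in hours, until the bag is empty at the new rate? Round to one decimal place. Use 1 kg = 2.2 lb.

5.0 hours

Initial rate:
Weight = 202 lb ÷ 2.2 lb/kg = 91.81818 kg
Dose = 0.08 units/kg/hr × 91.81818 kg = 7.345455 units/hr
Concentration = 100 units ÷ 66 mL = 1.515152 units/mL
Rate = 7.345455 units/hr ÷ 1.515152 units/mL = 4.848 mL/hr
Volume infused so far = 4.848 mL/hr × 9.2 hr = 44.6016 mL
Volume remaining = 66 − 44.6016 = 21.3984 mL
New rate:
Dose = 0.07 units/kg/hr × 91.81818 kg = 6.427273 units/hr
Rate = 6.427273 units/hr ÷ 1.515152 units/mL = 4.242 mL/hr
Time remaining = 21.3984 mL ÷ 4.242 mL/hr = 5.044413 hr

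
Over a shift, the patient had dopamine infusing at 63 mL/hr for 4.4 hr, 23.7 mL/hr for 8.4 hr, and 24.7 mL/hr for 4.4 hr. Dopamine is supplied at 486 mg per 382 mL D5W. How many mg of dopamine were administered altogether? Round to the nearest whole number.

744 mg

Concentration = 486 mg ÷ 382 mL = 1.272251 mg/mL
Stage 1: 63 mL/hr × 4.4 hr = 277.2 mL → 277.2 mL × 1.272251 mg/mL = 352.6681 mg
Stage 2: 23.7 mL/hr × 8.4 hr = 199.08 mL → 199.08 mL × 1.272251 mg/mL = 253.2798 mg
Stage 3: 24.7 mL/hr × 4.4 hr = 108.68 mL → 108.68 mL × 1.272251 mg/mL = 138.2683 mg
Total = 352.6681 + 253.2798 + 138.2683 = 744.2161 mg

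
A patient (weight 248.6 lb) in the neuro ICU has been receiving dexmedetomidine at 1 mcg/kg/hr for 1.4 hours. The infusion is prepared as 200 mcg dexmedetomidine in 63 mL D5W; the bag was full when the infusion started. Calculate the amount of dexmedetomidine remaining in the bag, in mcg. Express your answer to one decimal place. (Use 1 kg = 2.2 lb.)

Weight = 248.6 lb ÷ 2.2 lb/kg = 113 kg
Dose = 1 mcg/kg/hr × 113 kg = 113 mcg/hr
Concentration = 200 mcg ÷ 63 mL = 3.174603 mcg/mL
Rate = 113 mcg/hr ÷ 3.174603 mcg/mL = 35.595 mL/hr
Volume infused = 35.595 mL/hr × 1.4 hr = 49.833 mL
Volume remaining = 63 − 49.833 = 13.167 mL
Drug remaining = 13.167 mL × 3.174603 mcg/mL = 41.8 mcg

41.8 mcg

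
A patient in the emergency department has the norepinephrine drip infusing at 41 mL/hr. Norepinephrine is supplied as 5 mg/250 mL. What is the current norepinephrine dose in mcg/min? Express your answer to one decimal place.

Concentration = 5 mg ÷ 250 mL = 0.02 mg/mL = 20 mcg/mL
Drug rate = 41 mL/hr × 20 mcg/mL = 820 mcg/hr
820 mcg/hr ÷ 60 min/hr = 13.66667 mcg/min

13.7 mcg/min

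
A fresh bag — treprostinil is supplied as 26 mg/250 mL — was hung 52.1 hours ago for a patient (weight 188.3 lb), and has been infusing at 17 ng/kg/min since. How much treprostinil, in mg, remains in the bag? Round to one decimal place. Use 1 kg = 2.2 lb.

Weight = 188.3 lb ÷ 2.2 lb/kg = 85.59091 kg
Dose = 17 ng/kg/min × 85.59091 kg = 1455.045 ng/min
1455.045 ng/min × 60 min/hr = 87302.73 ng/hr
Concentration = 26 mg ÷ 250 mL = 0.104 mg/mL = 104000 ng/mL
Rate = 87302.73 ng/hr ÷ 104000 ng/mL = 0.8394493 mL/hr
Volume infused = 0.8394493 mL/hr × 52.1 hr = 43.73531 mL
Volume remaining = 250 − 43.73531 = 206.2647 mL
Drug remaining = 206.2647 mL × 104000 ng/mL = 21451528 ng = 21.45153 mg

21.5 mg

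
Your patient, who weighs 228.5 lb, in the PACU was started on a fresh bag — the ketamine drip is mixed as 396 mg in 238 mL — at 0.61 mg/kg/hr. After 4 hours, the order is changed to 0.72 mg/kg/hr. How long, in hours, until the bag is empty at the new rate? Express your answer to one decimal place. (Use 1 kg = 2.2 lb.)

1.9 hours

Initial rate:
Weight = 228.5 lb ÷ 2.2 lb/kg = 103.8636 kg
Dose = 0.61 mg/kg/hr × 103.8636 kg = 63.35682 mg/hr
Concentration = 396 mg ÷ 238 mL = 1.663866 mg/mL
Rate = 63.35682 mg/hr ÷ 1.663866 mg/mL = 38.07809 mL/hr
Volume infused so far = 38.07809 mL/hr × 4 hr = 152.3124 mL
Volume remaining = 238 − 152.3124 = 85.68765 mL
New rate:
Dose = 0.72 mg/kg/hr × 103.8636 kg = 74.78182 mg/hr
Rate = 74.78182 mg/hr ÷ 1.663866 mg/mL = 44.94463 mL/hr
Time remaining = 85.68765 mL ÷ 44.94463 mL/hr = 1.906516 hr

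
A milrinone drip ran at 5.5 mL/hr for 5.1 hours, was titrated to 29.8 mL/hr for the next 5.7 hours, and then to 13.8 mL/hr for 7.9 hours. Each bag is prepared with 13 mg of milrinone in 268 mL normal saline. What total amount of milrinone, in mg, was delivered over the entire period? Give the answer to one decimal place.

14.9 mg

Concentration = 13 mg ÷ 268 mL = 0.04850746 mg/mL
Stage 1: 5.5 mL/hr × 5.1 hr = 28.05 mL → 28.05 mL × 0.04850746 mg/mL = 1.360634 mg
Stage 2: 29.8 mL/hr × 5.7 hr = 169.86 mL → 169.86 mL × 0.04850746 mg/mL = 8.239478 mg
Stage 3: 13.8 mL/hr × 7.9 hr = 109.02 mL → 109.02 mL × 0.04850746 mg/mL = 5.288284 mg
Total = 1.360634 + 8.239478 + 5.288284 = 14.8884 mg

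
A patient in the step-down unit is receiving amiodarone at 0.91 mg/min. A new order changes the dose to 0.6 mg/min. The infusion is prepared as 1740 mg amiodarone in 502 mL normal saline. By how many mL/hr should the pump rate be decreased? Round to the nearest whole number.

5 mL/hr

At the current dose:
0.91 mg/min × 60 min/hr = 54.6 mg/hr
Concentration = 1740 mg ÷ 502 mL = 3.466135 mg/mL
Rate = 54.6 mg/hr ÷ 3.466135 mg/mL = 15.75241 mL/hr
At the new dose:
0.6 mg/min × 60 min/hr = 36 mg/hr
Rate = 36 mg/hr ÷ 3.466135 mg/mL = 10.38621 mL/hr
Change = 10.38621 − 15.75241 = -5.366207 mL/hr → 5.366207 mL/hr decrease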